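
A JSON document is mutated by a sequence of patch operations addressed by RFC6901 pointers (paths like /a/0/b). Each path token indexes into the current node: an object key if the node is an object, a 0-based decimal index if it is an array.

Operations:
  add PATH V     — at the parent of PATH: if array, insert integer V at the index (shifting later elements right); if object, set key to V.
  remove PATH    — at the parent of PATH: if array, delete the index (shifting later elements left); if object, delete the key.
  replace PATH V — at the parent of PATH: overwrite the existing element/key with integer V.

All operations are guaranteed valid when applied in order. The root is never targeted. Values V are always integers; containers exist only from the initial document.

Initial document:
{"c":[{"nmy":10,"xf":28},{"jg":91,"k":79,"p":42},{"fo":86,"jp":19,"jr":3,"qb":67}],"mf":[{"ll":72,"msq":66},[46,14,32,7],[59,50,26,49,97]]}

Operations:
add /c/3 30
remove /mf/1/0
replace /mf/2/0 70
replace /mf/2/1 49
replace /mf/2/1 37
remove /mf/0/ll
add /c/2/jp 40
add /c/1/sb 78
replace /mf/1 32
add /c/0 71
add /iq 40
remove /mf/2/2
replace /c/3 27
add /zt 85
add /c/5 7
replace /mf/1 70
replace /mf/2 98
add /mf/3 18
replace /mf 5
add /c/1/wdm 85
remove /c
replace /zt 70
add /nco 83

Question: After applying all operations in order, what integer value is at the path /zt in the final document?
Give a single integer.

Answer: 70

Derivation:
After op 1 (add /c/3 30): {"c":[{"nmy":10,"xf":28},{"jg":91,"k":79,"p":42},{"fo":86,"jp":19,"jr":3,"qb":67},30],"mf":[{"ll":72,"msq":66},[46,14,32,7],[59,50,26,49,97]]}
After op 2 (remove /mf/1/0): {"c":[{"nmy":10,"xf":28},{"jg":91,"k":79,"p":42},{"fo":86,"jp":19,"jr":3,"qb":67},30],"mf":[{"ll":72,"msq":66},[14,32,7],[59,50,26,49,97]]}
After op 3 (replace /mf/2/0 70): {"c":[{"nmy":10,"xf":28},{"jg":91,"k":79,"p":42},{"fo":86,"jp":19,"jr":3,"qb":67},30],"mf":[{"ll":72,"msq":66},[14,32,7],[70,50,26,49,97]]}
After op 4 (replace /mf/2/1 49): {"c":[{"nmy":10,"xf":28},{"jg":91,"k":79,"p":42},{"fo":86,"jp":19,"jr":3,"qb":67},30],"mf":[{"ll":72,"msq":66},[14,32,7],[70,49,26,49,97]]}
After op 5 (replace /mf/2/1 37): {"c":[{"nmy":10,"xf":28},{"jg":91,"k":79,"p":42},{"fo":86,"jp":19,"jr":3,"qb":67},30],"mf":[{"ll":72,"msq":66},[14,32,7],[70,37,26,49,97]]}
After op 6 (remove /mf/0/ll): {"c":[{"nmy":10,"xf":28},{"jg":91,"k":79,"p":42},{"fo":86,"jp":19,"jr":3,"qb":67},30],"mf":[{"msq":66},[14,32,7],[70,37,26,49,97]]}
After op 7 (add /c/2/jp 40): {"c":[{"nmy":10,"xf":28},{"jg":91,"k":79,"p":42},{"fo":86,"jp":40,"jr":3,"qb":67},30],"mf":[{"msq":66},[14,32,7],[70,37,26,49,97]]}
After op 8 (add /c/1/sb 78): {"c":[{"nmy":10,"xf":28},{"jg":91,"k":79,"p":42,"sb":78},{"fo":86,"jp":40,"jr":3,"qb":67},30],"mf":[{"msq":66},[14,32,7],[70,37,26,49,97]]}
After op 9 (replace /mf/1 32): {"c":[{"nmy":10,"xf":28},{"jg":91,"k":79,"p":42,"sb":78},{"fo":86,"jp":40,"jr":3,"qb":67},30],"mf":[{"msq":66},32,[70,37,26,49,97]]}
After op 10 (add /c/0 71): {"c":[71,{"nmy":10,"xf":28},{"jg":91,"k":79,"p":42,"sb":78},{"fo":86,"jp":40,"jr":3,"qb":67},30],"mf":[{"msq":66},32,[70,37,26,49,97]]}
After op 11 (add /iq 40): {"c":[71,{"nmy":10,"xf":28},{"jg":91,"k":79,"p":42,"sb":78},{"fo":86,"jp":40,"jr":3,"qb":67},30],"iq":40,"mf":[{"msq":66},32,[70,37,26,49,97]]}
After op 12 (remove /mf/2/2): {"c":[71,{"nmy":10,"xf":28},{"jg":91,"k":79,"p":42,"sb":78},{"fo":86,"jp":40,"jr":3,"qb":67},30],"iq":40,"mf":[{"msq":66},32,[70,37,49,97]]}
After op 13 (replace /c/3 27): {"c":[71,{"nmy":10,"xf":28},{"jg":91,"k":79,"p":42,"sb":78},27,30],"iq":40,"mf":[{"msq":66},32,[70,37,49,97]]}
After op 14 (add /zt 85): {"c":[71,{"nmy":10,"xf":28},{"jg":91,"k":79,"p":42,"sb":78},27,30],"iq":40,"mf":[{"msq":66},32,[70,37,49,97]],"zt":85}
After op 15 (add /c/5 7): {"c":[71,{"nmy":10,"xf":28},{"jg":91,"k":79,"p":42,"sb":78},27,30,7],"iq":40,"mf":[{"msq":66},32,[70,37,49,97]],"zt":85}
After op 16 (replace /mf/1 70): {"c":[71,{"nmy":10,"xf":28},{"jg":91,"k":79,"p":42,"sb":78},27,30,7],"iq":40,"mf":[{"msq":66},70,[70,37,49,97]],"zt":85}
After op 17 (replace /mf/2 98): {"c":[71,{"nmy":10,"xf":28},{"jg":91,"k":79,"p":42,"sb":78},27,30,7],"iq":40,"mf":[{"msq":66},70,98],"zt":85}
After op 18 (add /mf/3 18): {"c":[71,{"nmy":10,"xf":28},{"jg":91,"k":79,"p":42,"sb":78},27,30,7],"iq":40,"mf":[{"msq":66},70,98,18],"zt":85}
After op 19 (replace /mf 5): {"c":[71,{"nmy":10,"xf":28},{"jg":91,"k":79,"p":42,"sb":78},27,30,7],"iq":40,"mf":5,"zt":85}
After op 20 (add /c/1/wdm 85): {"c":[71,{"nmy":10,"wdm":85,"xf":28},{"jg":91,"k":79,"p":42,"sb":78},27,30,7],"iq":40,"mf":5,"zt":85}
After op 21 (remove /c): {"iq":40,"mf":5,"zt":85}
After op 22 (replace /zt 70): {"iq":40,"mf":5,"zt":70}
After op 23 (add /nco 83): {"iq":40,"mf":5,"nco":83,"zt":70}
Value at /zt: 70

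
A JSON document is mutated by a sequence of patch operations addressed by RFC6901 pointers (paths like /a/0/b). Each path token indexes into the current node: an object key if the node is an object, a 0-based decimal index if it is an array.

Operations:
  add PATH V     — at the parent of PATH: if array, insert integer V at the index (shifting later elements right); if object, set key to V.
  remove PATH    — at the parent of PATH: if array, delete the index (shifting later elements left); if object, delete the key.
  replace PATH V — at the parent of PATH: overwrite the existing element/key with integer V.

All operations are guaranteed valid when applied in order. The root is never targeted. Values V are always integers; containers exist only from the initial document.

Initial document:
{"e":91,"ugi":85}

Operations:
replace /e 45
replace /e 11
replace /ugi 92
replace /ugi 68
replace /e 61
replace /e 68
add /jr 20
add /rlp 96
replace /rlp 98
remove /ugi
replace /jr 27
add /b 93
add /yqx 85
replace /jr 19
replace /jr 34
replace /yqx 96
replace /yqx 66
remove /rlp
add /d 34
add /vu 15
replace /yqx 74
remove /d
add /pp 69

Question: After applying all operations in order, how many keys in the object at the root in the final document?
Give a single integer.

After op 1 (replace /e 45): {"e":45,"ugi":85}
After op 2 (replace /e 11): {"e":11,"ugi":85}
After op 3 (replace /ugi 92): {"e":11,"ugi":92}
After op 4 (replace /ugi 68): {"e":11,"ugi":68}
After op 5 (replace /e 61): {"e":61,"ugi":68}
After op 6 (replace /e 68): {"e":68,"ugi":68}
After op 7 (add /jr 20): {"e":68,"jr":20,"ugi":68}
After op 8 (add /rlp 96): {"e":68,"jr":20,"rlp":96,"ugi":68}
After op 9 (replace /rlp 98): {"e":68,"jr":20,"rlp":98,"ugi":68}
After op 10 (remove /ugi): {"e":68,"jr":20,"rlp":98}
After op 11 (replace /jr 27): {"e":68,"jr":27,"rlp":98}
After op 12 (add /b 93): {"b":93,"e":68,"jr":27,"rlp":98}
After op 13 (add /yqx 85): {"b":93,"e":68,"jr":27,"rlp":98,"yqx":85}
After op 14 (replace /jr 19): {"b":93,"e":68,"jr":19,"rlp":98,"yqx":85}
After op 15 (replace /jr 34): {"b":93,"e":68,"jr":34,"rlp":98,"yqx":85}
After op 16 (replace /yqx 96): {"b":93,"e":68,"jr":34,"rlp":98,"yqx":96}
After op 17 (replace /yqx 66): {"b":93,"e":68,"jr":34,"rlp":98,"yqx":66}
After op 18 (remove /rlp): {"b":93,"e":68,"jr":34,"yqx":66}
After op 19 (add /d 34): {"b":93,"d":34,"e":68,"jr":34,"yqx":66}
After op 20 (add /vu 15): {"b":93,"d":34,"e":68,"jr":34,"vu":15,"yqx":66}
After op 21 (replace /yqx 74): {"b":93,"d":34,"e":68,"jr":34,"vu":15,"yqx":74}
After op 22 (remove /d): {"b":93,"e":68,"jr":34,"vu":15,"yqx":74}
After op 23 (add /pp 69): {"b":93,"e":68,"jr":34,"pp":69,"vu":15,"yqx":74}
Size at the root: 6

Answer: 6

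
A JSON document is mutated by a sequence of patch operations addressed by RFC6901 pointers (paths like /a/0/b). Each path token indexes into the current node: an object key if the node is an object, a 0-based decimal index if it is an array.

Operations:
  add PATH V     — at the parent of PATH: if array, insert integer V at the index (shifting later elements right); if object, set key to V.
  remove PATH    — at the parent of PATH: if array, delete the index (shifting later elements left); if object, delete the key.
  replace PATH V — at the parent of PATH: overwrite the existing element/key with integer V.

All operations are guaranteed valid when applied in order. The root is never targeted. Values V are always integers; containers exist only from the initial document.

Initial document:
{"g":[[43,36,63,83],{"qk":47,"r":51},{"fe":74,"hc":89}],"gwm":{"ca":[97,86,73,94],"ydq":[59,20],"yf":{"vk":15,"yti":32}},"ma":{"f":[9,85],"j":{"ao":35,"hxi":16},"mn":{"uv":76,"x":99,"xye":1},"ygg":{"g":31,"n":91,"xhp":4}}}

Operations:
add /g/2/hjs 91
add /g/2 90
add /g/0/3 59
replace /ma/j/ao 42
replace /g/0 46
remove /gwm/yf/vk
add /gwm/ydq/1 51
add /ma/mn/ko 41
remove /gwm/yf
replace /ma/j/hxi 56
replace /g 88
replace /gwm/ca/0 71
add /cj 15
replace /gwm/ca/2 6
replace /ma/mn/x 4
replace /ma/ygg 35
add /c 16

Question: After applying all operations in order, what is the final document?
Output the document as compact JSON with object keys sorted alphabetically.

After op 1 (add /g/2/hjs 91): {"g":[[43,36,63,83],{"qk":47,"r":51},{"fe":74,"hc":89,"hjs":91}],"gwm":{"ca":[97,86,73,94],"ydq":[59,20],"yf":{"vk":15,"yti":32}},"ma":{"f":[9,85],"j":{"ao":35,"hxi":16},"mn":{"uv":76,"x":99,"xye":1},"ygg":{"g":31,"n":91,"xhp":4}}}
After op 2 (add /g/2 90): {"g":[[43,36,63,83],{"qk":47,"r":51},90,{"fe":74,"hc":89,"hjs":91}],"gwm":{"ca":[97,86,73,94],"ydq":[59,20],"yf":{"vk":15,"yti":32}},"ma":{"f":[9,85],"j":{"ao":35,"hxi":16},"mn":{"uv":76,"x":99,"xye":1},"ygg":{"g":31,"n":91,"xhp":4}}}
After op 3 (add /g/0/3 59): {"g":[[43,36,63,59,83],{"qk":47,"r":51},90,{"fe":74,"hc":89,"hjs":91}],"gwm":{"ca":[97,86,73,94],"ydq":[59,20],"yf":{"vk":15,"yti":32}},"ma":{"f":[9,85],"j":{"ao":35,"hxi":16},"mn":{"uv":76,"x":99,"xye":1},"ygg":{"g":31,"n":91,"xhp":4}}}
After op 4 (replace /ma/j/ao 42): {"g":[[43,36,63,59,83],{"qk":47,"r":51},90,{"fe":74,"hc":89,"hjs":91}],"gwm":{"ca":[97,86,73,94],"ydq":[59,20],"yf":{"vk":15,"yti":32}},"ma":{"f":[9,85],"j":{"ao":42,"hxi":16},"mn":{"uv":76,"x":99,"xye":1},"ygg":{"g":31,"n":91,"xhp":4}}}
After op 5 (replace /g/0 46): {"g":[46,{"qk":47,"r":51},90,{"fe":74,"hc":89,"hjs":91}],"gwm":{"ca":[97,86,73,94],"ydq":[59,20],"yf":{"vk":15,"yti":32}},"ma":{"f":[9,85],"j":{"ao":42,"hxi":16},"mn":{"uv":76,"x":99,"xye":1},"ygg":{"g":31,"n":91,"xhp":4}}}
After op 6 (remove /gwm/yf/vk): {"g":[46,{"qk":47,"r":51},90,{"fe":74,"hc":89,"hjs":91}],"gwm":{"ca":[97,86,73,94],"ydq":[59,20],"yf":{"yti":32}},"ma":{"f":[9,85],"j":{"ao":42,"hxi":16},"mn":{"uv":76,"x":99,"xye":1},"ygg":{"g":31,"n":91,"xhp":4}}}
After op 7 (add /gwm/ydq/1 51): {"g":[46,{"qk":47,"r":51},90,{"fe":74,"hc":89,"hjs":91}],"gwm":{"ca":[97,86,73,94],"ydq":[59,51,20],"yf":{"yti":32}},"ma":{"f":[9,85],"j":{"ao":42,"hxi":16},"mn":{"uv":76,"x":99,"xye":1},"ygg":{"g":31,"n":91,"xhp":4}}}
After op 8 (add /ma/mn/ko 41): {"g":[46,{"qk":47,"r":51},90,{"fe":74,"hc":89,"hjs":91}],"gwm":{"ca":[97,86,73,94],"ydq":[59,51,20],"yf":{"yti":32}},"ma":{"f":[9,85],"j":{"ao":42,"hxi":16},"mn":{"ko":41,"uv":76,"x":99,"xye":1},"ygg":{"g":31,"n":91,"xhp":4}}}
After op 9 (remove /gwm/yf): {"g":[46,{"qk":47,"r":51},90,{"fe":74,"hc":89,"hjs":91}],"gwm":{"ca":[97,86,73,94],"ydq":[59,51,20]},"ma":{"f":[9,85],"j":{"ao":42,"hxi":16},"mn":{"ko":41,"uv":76,"x":99,"xye":1},"ygg":{"g":31,"n":91,"xhp":4}}}
After op 10 (replace /ma/j/hxi 56): {"g":[46,{"qk":47,"r":51},90,{"fe":74,"hc":89,"hjs":91}],"gwm":{"ca":[97,86,73,94],"ydq":[59,51,20]},"ma":{"f":[9,85],"j":{"ao":42,"hxi":56},"mn":{"ko":41,"uv":76,"x":99,"xye":1},"ygg":{"g":31,"n":91,"xhp":4}}}
After op 11 (replace /g 88): {"g":88,"gwm":{"ca":[97,86,73,94],"ydq":[59,51,20]},"ma":{"f":[9,85],"j":{"ao":42,"hxi":56},"mn":{"ko":41,"uv":76,"x":99,"xye":1},"ygg":{"g":31,"n":91,"xhp":4}}}
After op 12 (replace /gwm/ca/0 71): {"g":88,"gwm":{"ca":[71,86,73,94],"ydq":[59,51,20]},"ma":{"f":[9,85],"j":{"ao":42,"hxi":56},"mn":{"ko":41,"uv":76,"x":99,"xye":1},"ygg":{"g":31,"n":91,"xhp":4}}}
After op 13 (add /cj 15): {"cj":15,"g":88,"gwm":{"ca":[71,86,73,94],"ydq":[59,51,20]},"ma":{"f":[9,85],"j":{"ao":42,"hxi":56},"mn":{"ko":41,"uv":76,"x":99,"xye":1},"ygg":{"g":31,"n":91,"xhp":4}}}
After op 14 (replace /gwm/ca/2 6): {"cj":15,"g":88,"gwm":{"ca":[71,86,6,94],"ydq":[59,51,20]},"ma":{"f":[9,85],"j":{"ao":42,"hxi":56},"mn":{"ko":41,"uv":76,"x":99,"xye":1},"ygg":{"g":31,"n":91,"xhp":4}}}
After op 15 (replace /ma/mn/x 4): {"cj":15,"g":88,"gwm":{"ca":[71,86,6,94],"ydq":[59,51,20]},"ma":{"f":[9,85],"j":{"ao":42,"hxi":56},"mn":{"ko":41,"uv":76,"x":4,"xye":1},"ygg":{"g":31,"n":91,"xhp":4}}}
After op 16 (replace /ma/ygg 35): {"cj":15,"g":88,"gwm":{"ca":[71,86,6,94],"ydq":[59,51,20]},"ma":{"f":[9,85],"j":{"ao":42,"hxi":56},"mn":{"ko":41,"uv":76,"x":4,"xye":1},"ygg":35}}
After op 17 (add /c 16): {"c":16,"cj":15,"g":88,"gwm":{"ca":[71,86,6,94],"ydq":[59,51,20]},"ma":{"f":[9,85],"j":{"ao":42,"hxi":56},"mn":{"ko":41,"uv":76,"x":4,"xye":1},"ygg":35}}

Answer: {"c":16,"cj":15,"g":88,"gwm":{"ca":[71,86,6,94],"ydq":[59,51,20]},"ma":{"f":[9,85],"j":{"ao":42,"hxi":56},"mn":{"ko":41,"uv":76,"x":4,"xye":1},"ygg":35}}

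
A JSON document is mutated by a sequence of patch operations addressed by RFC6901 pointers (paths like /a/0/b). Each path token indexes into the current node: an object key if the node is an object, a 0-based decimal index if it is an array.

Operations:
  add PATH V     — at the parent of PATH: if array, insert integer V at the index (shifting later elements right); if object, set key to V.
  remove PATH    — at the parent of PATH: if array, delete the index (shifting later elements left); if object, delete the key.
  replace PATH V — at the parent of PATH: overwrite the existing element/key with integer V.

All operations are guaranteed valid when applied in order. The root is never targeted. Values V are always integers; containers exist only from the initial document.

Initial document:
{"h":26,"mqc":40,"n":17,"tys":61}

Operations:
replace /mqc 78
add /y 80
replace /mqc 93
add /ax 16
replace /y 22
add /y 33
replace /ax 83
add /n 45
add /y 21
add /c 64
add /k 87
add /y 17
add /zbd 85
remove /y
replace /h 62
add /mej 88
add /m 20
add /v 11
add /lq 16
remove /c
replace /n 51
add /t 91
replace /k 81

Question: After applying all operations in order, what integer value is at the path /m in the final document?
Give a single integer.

Answer: 20

Derivation:
After op 1 (replace /mqc 78): {"h":26,"mqc":78,"n":17,"tys":61}
After op 2 (add /y 80): {"h":26,"mqc":78,"n":17,"tys":61,"y":80}
After op 3 (replace /mqc 93): {"h":26,"mqc":93,"n":17,"tys":61,"y":80}
After op 4 (add /ax 16): {"ax":16,"h":26,"mqc":93,"n":17,"tys":61,"y":80}
After op 5 (replace /y 22): {"ax":16,"h":26,"mqc":93,"n":17,"tys":61,"y":22}
After op 6 (add /y 33): {"ax":16,"h":26,"mqc":93,"n":17,"tys":61,"y":33}
After op 7 (replace /ax 83): {"ax":83,"h":26,"mqc":93,"n":17,"tys":61,"y":33}
After op 8 (add /n 45): {"ax":83,"h":26,"mqc":93,"n":45,"tys":61,"y":33}
After op 9 (add /y 21): {"ax":83,"h":26,"mqc":93,"n":45,"tys":61,"y":21}
After op 10 (add /c 64): {"ax":83,"c":64,"h":26,"mqc":93,"n":45,"tys":61,"y":21}
After op 11 (add /k 87): {"ax":83,"c":64,"h":26,"k":87,"mqc":93,"n":45,"tys":61,"y":21}
After op 12 (add /y 17): {"ax":83,"c":64,"h":26,"k":87,"mqc":93,"n":45,"tys":61,"y":17}
After op 13 (add /zbd 85): {"ax":83,"c":64,"h":26,"k":87,"mqc":93,"n":45,"tys":61,"y":17,"zbd":85}
After op 14 (remove /y): {"ax":83,"c":64,"h":26,"k":87,"mqc":93,"n":45,"tys":61,"zbd":85}
After op 15 (replace /h 62): {"ax":83,"c":64,"h":62,"k":87,"mqc":93,"n":45,"tys":61,"zbd":85}
After op 16 (add /mej 88): {"ax":83,"c":64,"h":62,"k":87,"mej":88,"mqc":93,"n":45,"tys":61,"zbd":85}
After op 17 (add /m 20): {"ax":83,"c":64,"h":62,"k":87,"m":20,"mej":88,"mqc":93,"n":45,"tys":61,"zbd":85}
After op 18 (add /v 11): {"ax":83,"c":64,"h":62,"k":87,"m":20,"mej":88,"mqc":93,"n":45,"tys":61,"v":11,"zbd":85}
After op 19 (add /lq 16): {"ax":83,"c":64,"h":62,"k":87,"lq":16,"m":20,"mej":88,"mqc":93,"n":45,"tys":61,"v":11,"zbd":85}
After op 20 (remove /c): {"ax":83,"h":62,"k":87,"lq":16,"m":20,"mej":88,"mqc":93,"n":45,"tys":61,"v":11,"zbd":85}
After op 21 (replace /n 51): {"ax":83,"h":62,"k":87,"lq":16,"m":20,"mej":88,"mqc":93,"n":51,"tys":61,"v":11,"zbd":85}
After op 22 (add /t 91): {"ax":83,"h":62,"k":87,"lq":16,"m":20,"mej":88,"mqc":93,"n":51,"t":91,"tys":61,"v":11,"zbd":85}
After op 23 (replace /k 81): {"ax":83,"h":62,"k":81,"lq":16,"m":20,"mej":88,"mqc":93,"n":51,"t":91,"tys":61,"v":11,"zbd":85}
Value at /m: 20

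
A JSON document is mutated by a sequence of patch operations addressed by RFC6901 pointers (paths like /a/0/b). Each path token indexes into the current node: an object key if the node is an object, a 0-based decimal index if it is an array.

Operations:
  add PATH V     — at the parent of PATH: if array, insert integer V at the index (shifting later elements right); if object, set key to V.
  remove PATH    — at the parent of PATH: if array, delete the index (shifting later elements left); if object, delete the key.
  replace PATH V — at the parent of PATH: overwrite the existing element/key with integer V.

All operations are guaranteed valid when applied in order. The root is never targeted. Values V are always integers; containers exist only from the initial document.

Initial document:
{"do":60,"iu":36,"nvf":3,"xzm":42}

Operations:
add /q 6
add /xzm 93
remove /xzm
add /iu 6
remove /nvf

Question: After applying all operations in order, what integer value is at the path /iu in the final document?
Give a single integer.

Answer: 6

Derivation:
After op 1 (add /q 6): {"do":60,"iu":36,"nvf":3,"q":6,"xzm":42}
After op 2 (add /xzm 93): {"do":60,"iu":36,"nvf":3,"q":6,"xzm":93}
After op 3 (remove /xzm): {"do":60,"iu":36,"nvf":3,"q":6}
After op 4 (add /iu 6): {"do":60,"iu":6,"nvf":3,"q":6}
After op 5 (remove /nvf): {"do":60,"iu":6,"q":6}
Value at /iu: 6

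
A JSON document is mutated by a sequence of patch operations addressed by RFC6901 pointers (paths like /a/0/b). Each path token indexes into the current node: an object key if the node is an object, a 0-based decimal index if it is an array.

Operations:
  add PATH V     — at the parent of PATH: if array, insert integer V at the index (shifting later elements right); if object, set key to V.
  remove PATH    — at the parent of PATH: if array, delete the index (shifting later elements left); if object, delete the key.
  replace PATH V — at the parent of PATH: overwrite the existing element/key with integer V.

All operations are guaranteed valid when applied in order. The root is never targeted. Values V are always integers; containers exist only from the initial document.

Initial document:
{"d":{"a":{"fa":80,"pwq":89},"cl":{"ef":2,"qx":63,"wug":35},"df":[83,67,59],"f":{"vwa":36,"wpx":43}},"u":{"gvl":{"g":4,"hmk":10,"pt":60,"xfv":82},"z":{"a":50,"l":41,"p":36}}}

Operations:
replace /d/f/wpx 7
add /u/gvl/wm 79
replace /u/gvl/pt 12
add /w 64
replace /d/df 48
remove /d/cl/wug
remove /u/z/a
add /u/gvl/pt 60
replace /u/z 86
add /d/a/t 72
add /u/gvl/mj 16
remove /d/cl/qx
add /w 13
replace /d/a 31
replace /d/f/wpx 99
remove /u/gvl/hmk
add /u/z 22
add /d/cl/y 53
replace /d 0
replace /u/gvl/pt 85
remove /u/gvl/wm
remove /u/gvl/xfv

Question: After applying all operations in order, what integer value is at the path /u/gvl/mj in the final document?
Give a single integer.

After op 1 (replace /d/f/wpx 7): {"d":{"a":{"fa":80,"pwq":89},"cl":{"ef":2,"qx":63,"wug":35},"df":[83,67,59],"f":{"vwa":36,"wpx":7}},"u":{"gvl":{"g":4,"hmk":10,"pt":60,"xfv":82},"z":{"a":50,"l":41,"p":36}}}
After op 2 (add /u/gvl/wm 79): {"d":{"a":{"fa":80,"pwq":89},"cl":{"ef":2,"qx":63,"wug":35},"df":[83,67,59],"f":{"vwa":36,"wpx":7}},"u":{"gvl":{"g":4,"hmk":10,"pt":60,"wm":79,"xfv":82},"z":{"a":50,"l":41,"p":36}}}
After op 3 (replace /u/gvl/pt 12): {"d":{"a":{"fa":80,"pwq":89},"cl":{"ef":2,"qx":63,"wug":35},"df":[83,67,59],"f":{"vwa":36,"wpx":7}},"u":{"gvl":{"g":4,"hmk":10,"pt":12,"wm":79,"xfv":82},"z":{"a":50,"l":41,"p":36}}}
After op 4 (add /w 64): {"d":{"a":{"fa":80,"pwq":89},"cl":{"ef":2,"qx":63,"wug":35},"df":[83,67,59],"f":{"vwa":36,"wpx":7}},"u":{"gvl":{"g":4,"hmk":10,"pt":12,"wm":79,"xfv":82},"z":{"a":50,"l":41,"p":36}},"w":64}
After op 5 (replace /d/df 48): {"d":{"a":{"fa":80,"pwq":89},"cl":{"ef":2,"qx":63,"wug":35},"df":48,"f":{"vwa":36,"wpx":7}},"u":{"gvl":{"g":4,"hmk":10,"pt":12,"wm":79,"xfv":82},"z":{"a":50,"l":41,"p":36}},"w":64}
After op 6 (remove /d/cl/wug): {"d":{"a":{"fa":80,"pwq":89},"cl":{"ef":2,"qx":63},"df":48,"f":{"vwa":36,"wpx":7}},"u":{"gvl":{"g":4,"hmk":10,"pt":12,"wm":79,"xfv":82},"z":{"a":50,"l":41,"p":36}},"w":64}
After op 7 (remove /u/z/a): {"d":{"a":{"fa":80,"pwq":89},"cl":{"ef":2,"qx":63},"df":48,"f":{"vwa":36,"wpx":7}},"u":{"gvl":{"g":4,"hmk":10,"pt":12,"wm":79,"xfv":82},"z":{"l":41,"p":36}},"w":64}
After op 8 (add /u/gvl/pt 60): {"d":{"a":{"fa":80,"pwq":89},"cl":{"ef":2,"qx":63},"df":48,"f":{"vwa":36,"wpx":7}},"u":{"gvl":{"g":4,"hmk":10,"pt":60,"wm":79,"xfv":82},"z":{"l":41,"p":36}},"w":64}
After op 9 (replace /u/z 86): {"d":{"a":{"fa":80,"pwq":89},"cl":{"ef":2,"qx":63},"df":48,"f":{"vwa":36,"wpx":7}},"u":{"gvl":{"g":4,"hmk":10,"pt":60,"wm":79,"xfv":82},"z":86},"w":64}
After op 10 (add /d/a/t 72): {"d":{"a":{"fa":80,"pwq":89,"t":72},"cl":{"ef":2,"qx":63},"df":48,"f":{"vwa":36,"wpx":7}},"u":{"gvl":{"g":4,"hmk":10,"pt":60,"wm":79,"xfv":82},"z":86},"w":64}
After op 11 (add /u/gvl/mj 16): {"d":{"a":{"fa":80,"pwq":89,"t":72},"cl":{"ef":2,"qx":63},"df":48,"f":{"vwa":36,"wpx":7}},"u":{"gvl":{"g":4,"hmk":10,"mj":16,"pt":60,"wm":79,"xfv":82},"z":86},"w":64}
After op 12 (remove /d/cl/qx): {"d":{"a":{"fa":80,"pwq":89,"t":72},"cl":{"ef":2},"df":48,"f":{"vwa":36,"wpx":7}},"u":{"gvl":{"g":4,"hmk":10,"mj":16,"pt":60,"wm":79,"xfv":82},"z":86},"w":64}
After op 13 (add /w 13): {"d":{"a":{"fa":80,"pwq":89,"t":72},"cl":{"ef":2},"df":48,"f":{"vwa":36,"wpx":7}},"u":{"gvl":{"g":4,"hmk":10,"mj":16,"pt":60,"wm":79,"xfv":82},"z":86},"w":13}
After op 14 (replace /d/a 31): {"d":{"a":31,"cl":{"ef":2},"df":48,"f":{"vwa":36,"wpx":7}},"u":{"gvl":{"g":4,"hmk":10,"mj":16,"pt":60,"wm":79,"xfv":82},"z":86},"w":13}
After op 15 (replace /d/f/wpx 99): {"d":{"a":31,"cl":{"ef":2},"df":48,"f":{"vwa":36,"wpx":99}},"u":{"gvl":{"g":4,"hmk":10,"mj":16,"pt":60,"wm":79,"xfv":82},"z":86},"w":13}
After op 16 (remove /u/gvl/hmk): {"d":{"a":31,"cl":{"ef":2},"df":48,"f":{"vwa":36,"wpx":99}},"u":{"gvl":{"g":4,"mj":16,"pt":60,"wm":79,"xfv":82},"z":86},"w":13}
After op 17 (add /u/z 22): {"d":{"a":31,"cl":{"ef":2},"df":48,"f":{"vwa":36,"wpx":99}},"u":{"gvl":{"g":4,"mj":16,"pt":60,"wm":79,"xfv":82},"z":22},"w":13}
After op 18 (add /d/cl/y 53): {"d":{"a":31,"cl":{"ef":2,"y":53},"df":48,"f":{"vwa":36,"wpx":99}},"u":{"gvl":{"g":4,"mj":16,"pt":60,"wm":79,"xfv":82},"z":22},"w":13}
After op 19 (replace /d 0): {"d":0,"u":{"gvl":{"g":4,"mj":16,"pt":60,"wm":79,"xfv":82},"z":22},"w":13}
After op 20 (replace /u/gvl/pt 85): {"d":0,"u":{"gvl":{"g":4,"mj":16,"pt":85,"wm":79,"xfv":82},"z":22},"w":13}
After op 21 (remove /u/gvl/wm): {"d":0,"u":{"gvl":{"g":4,"mj":16,"pt":85,"xfv":82},"z":22},"w":13}
After op 22 (remove /u/gvl/xfv): {"d":0,"u":{"gvl":{"g":4,"mj":16,"pt":85},"z":22},"w":13}
Value at /u/gvl/mj: 16

Answer: 16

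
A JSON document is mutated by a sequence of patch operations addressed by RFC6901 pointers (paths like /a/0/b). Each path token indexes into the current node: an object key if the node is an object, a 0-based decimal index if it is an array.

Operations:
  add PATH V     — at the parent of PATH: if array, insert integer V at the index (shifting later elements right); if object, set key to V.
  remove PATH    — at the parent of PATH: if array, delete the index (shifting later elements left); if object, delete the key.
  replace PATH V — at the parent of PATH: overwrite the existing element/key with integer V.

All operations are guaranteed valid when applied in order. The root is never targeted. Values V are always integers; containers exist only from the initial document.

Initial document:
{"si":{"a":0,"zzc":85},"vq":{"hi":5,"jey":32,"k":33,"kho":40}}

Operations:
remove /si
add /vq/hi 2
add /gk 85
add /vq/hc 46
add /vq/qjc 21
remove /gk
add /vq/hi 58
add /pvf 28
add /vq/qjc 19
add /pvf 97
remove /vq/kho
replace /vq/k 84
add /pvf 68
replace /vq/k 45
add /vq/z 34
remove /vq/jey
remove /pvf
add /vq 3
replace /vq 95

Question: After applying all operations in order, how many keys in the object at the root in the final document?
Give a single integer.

After op 1 (remove /si): {"vq":{"hi":5,"jey":32,"k":33,"kho":40}}
After op 2 (add /vq/hi 2): {"vq":{"hi":2,"jey":32,"k":33,"kho":40}}
After op 3 (add /gk 85): {"gk":85,"vq":{"hi":2,"jey":32,"k":33,"kho":40}}
After op 4 (add /vq/hc 46): {"gk":85,"vq":{"hc":46,"hi":2,"jey":32,"k":33,"kho":40}}
After op 5 (add /vq/qjc 21): {"gk":85,"vq":{"hc":46,"hi":2,"jey":32,"k":33,"kho":40,"qjc":21}}
After op 6 (remove /gk): {"vq":{"hc":46,"hi":2,"jey":32,"k":33,"kho":40,"qjc":21}}
After op 7 (add /vq/hi 58): {"vq":{"hc":46,"hi":58,"jey":32,"k":33,"kho":40,"qjc":21}}
After op 8 (add /pvf 28): {"pvf":28,"vq":{"hc":46,"hi":58,"jey":32,"k":33,"kho":40,"qjc":21}}
After op 9 (add /vq/qjc 19): {"pvf":28,"vq":{"hc":46,"hi":58,"jey":32,"k":33,"kho":40,"qjc":19}}
After op 10 (add /pvf 97): {"pvf":97,"vq":{"hc":46,"hi":58,"jey":32,"k":33,"kho":40,"qjc":19}}
After op 11 (remove /vq/kho): {"pvf":97,"vq":{"hc":46,"hi":58,"jey":32,"k":33,"qjc":19}}
After op 12 (replace /vq/k 84): {"pvf":97,"vq":{"hc":46,"hi":58,"jey":32,"k":84,"qjc":19}}
After op 13 (add /pvf 68): {"pvf":68,"vq":{"hc":46,"hi":58,"jey":32,"k":84,"qjc":19}}
After op 14 (replace /vq/k 45): {"pvf":68,"vq":{"hc":46,"hi":58,"jey":32,"k":45,"qjc":19}}
After op 15 (add /vq/z 34): {"pvf":68,"vq":{"hc":46,"hi":58,"jey":32,"k":45,"qjc":19,"z":34}}
After op 16 (remove /vq/jey): {"pvf":68,"vq":{"hc":46,"hi":58,"k":45,"qjc":19,"z":34}}
After op 17 (remove /pvf): {"vq":{"hc":46,"hi":58,"k":45,"qjc":19,"z":34}}
After op 18 (add /vq 3): {"vq":3}
After op 19 (replace /vq 95): {"vq":95}
Size at the root: 1

Answer: 1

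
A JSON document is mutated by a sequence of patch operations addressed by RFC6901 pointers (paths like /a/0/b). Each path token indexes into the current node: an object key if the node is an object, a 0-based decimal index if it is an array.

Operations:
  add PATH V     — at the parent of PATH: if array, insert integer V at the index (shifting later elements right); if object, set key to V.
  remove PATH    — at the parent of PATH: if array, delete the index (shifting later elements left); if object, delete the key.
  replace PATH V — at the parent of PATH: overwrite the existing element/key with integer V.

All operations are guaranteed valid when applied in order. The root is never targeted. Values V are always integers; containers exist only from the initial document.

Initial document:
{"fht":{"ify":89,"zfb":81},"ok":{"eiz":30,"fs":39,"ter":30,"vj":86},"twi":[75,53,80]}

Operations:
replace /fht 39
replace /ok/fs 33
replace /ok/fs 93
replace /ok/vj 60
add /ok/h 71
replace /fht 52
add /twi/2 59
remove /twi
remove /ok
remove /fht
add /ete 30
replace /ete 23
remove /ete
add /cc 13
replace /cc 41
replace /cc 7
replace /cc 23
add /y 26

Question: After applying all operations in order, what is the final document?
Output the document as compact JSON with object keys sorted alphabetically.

After op 1 (replace /fht 39): {"fht":39,"ok":{"eiz":30,"fs":39,"ter":30,"vj":86},"twi":[75,53,80]}
After op 2 (replace /ok/fs 33): {"fht":39,"ok":{"eiz":30,"fs":33,"ter":30,"vj":86},"twi":[75,53,80]}
After op 3 (replace /ok/fs 93): {"fht":39,"ok":{"eiz":30,"fs":93,"ter":30,"vj":86},"twi":[75,53,80]}
After op 4 (replace /ok/vj 60): {"fht":39,"ok":{"eiz":30,"fs":93,"ter":30,"vj":60},"twi":[75,53,80]}
After op 5 (add /ok/h 71): {"fht":39,"ok":{"eiz":30,"fs":93,"h":71,"ter":30,"vj":60},"twi":[75,53,80]}
After op 6 (replace /fht 52): {"fht":52,"ok":{"eiz":30,"fs":93,"h":71,"ter":30,"vj":60},"twi":[75,53,80]}
After op 7 (add /twi/2 59): {"fht":52,"ok":{"eiz":30,"fs":93,"h":71,"ter":30,"vj":60},"twi":[75,53,59,80]}
After op 8 (remove /twi): {"fht":52,"ok":{"eiz":30,"fs":93,"h":71,"ter":30,"vj":60}}
After op 9 (remove /ok): {"fht":52}
After op 10 (remove /fht): {}
After op 11 (add /ete 30): {"ete":30}
After op 12 (replace /ete 23): {"ete":23}
After op 13 (remove /ete): {}
After op 14 (add /cc 13): {"cc":13}
After op 15 (replace /cc 41): {"cc":41}
After op 16 (replace /cc 7): {"cc":7}
After op 17 (replace /cc 23): {"cc":23}
After op 18 (add /y 26): {"cc":23,"y":26}

Answer: {"cc":23,"y":26}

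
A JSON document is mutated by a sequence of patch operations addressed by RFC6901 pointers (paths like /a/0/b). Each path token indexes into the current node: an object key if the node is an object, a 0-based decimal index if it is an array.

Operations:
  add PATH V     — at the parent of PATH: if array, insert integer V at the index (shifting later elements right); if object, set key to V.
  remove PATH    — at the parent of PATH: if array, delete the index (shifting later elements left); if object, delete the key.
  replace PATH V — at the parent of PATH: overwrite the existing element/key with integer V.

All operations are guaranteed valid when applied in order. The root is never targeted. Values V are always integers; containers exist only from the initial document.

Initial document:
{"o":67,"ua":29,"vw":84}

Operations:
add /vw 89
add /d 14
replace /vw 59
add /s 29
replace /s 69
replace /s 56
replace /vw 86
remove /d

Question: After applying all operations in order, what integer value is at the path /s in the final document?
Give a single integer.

Answer: 56

Derivation:
After op 1 (add /vw 89): {"o":67,"ua":29,"vw":89}
After op 2 (add /d 14): {"d":14,"o":67,"ua":29,"vw":89}
After op 3 (replace /vw 59): {"d":14,"o":67,"ua":29,"vw":59}
After op 4 (add /s 29): {"d":14,"o":67,"s":29,"ua":29,"vw":59}
After op 5 (replace /s 69): {"d":14,"o":67,"s":69,"ua":29,"vw":59}
After op 6 (replace /s 56): {"d":14,"o":67,"s":56,"ua":29,"vw":59}
After op 7 (replace /vw 86): {"d":14,"o":67,"s":56,"ua":29,"vw":86}
After op 8 (remove /d): {"o":67,"s":56,"ua":29,"vw":86}
Value at /s: 56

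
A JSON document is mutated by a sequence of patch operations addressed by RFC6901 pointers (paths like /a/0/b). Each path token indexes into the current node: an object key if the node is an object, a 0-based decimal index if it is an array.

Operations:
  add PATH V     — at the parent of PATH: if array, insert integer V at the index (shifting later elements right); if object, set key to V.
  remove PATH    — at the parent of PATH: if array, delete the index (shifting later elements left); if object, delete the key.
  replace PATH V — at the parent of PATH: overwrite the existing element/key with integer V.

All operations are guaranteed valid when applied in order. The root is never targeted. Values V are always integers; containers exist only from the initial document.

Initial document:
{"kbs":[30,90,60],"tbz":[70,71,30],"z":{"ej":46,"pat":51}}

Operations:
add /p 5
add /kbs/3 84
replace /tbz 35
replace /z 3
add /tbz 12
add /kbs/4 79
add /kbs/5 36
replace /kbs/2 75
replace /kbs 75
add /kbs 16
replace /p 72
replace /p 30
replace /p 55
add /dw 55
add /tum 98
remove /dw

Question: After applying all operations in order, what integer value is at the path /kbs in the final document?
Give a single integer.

After op 1 (add /p 5): {"kbs":[30,90,60],"p":5,"tbz":[70,71,30],"z":{"ej":46,"pat":51}}
After op 2 (add /kbs/3 84): {"kbs":[30,90,60,84],"p":5,"tbz":[70,71,30],"z":{"ej":46,"pat":51}}
After op 3 (replace /tbz 35): {"kbs":[30,90,60,84],"p":5,"tbz":35,"z":{"ej":46,"pat":51}}
After op 4 (replace /z 3): {"kbs":[30,90,60,84],"p":5,"tbz":35,"z":3}
After op 5 (add /tbz 12): {"kbs":[30,90,60,84],"p":5,"tbz":12,"z":3}
After op 6 (add /kbs/4 79): {"kbs":[30,90,60,84,79],"p":5,"tbz":12,"z":3}
After op 7 (add /kbs/5 36): {"kbs":[30,90,60,84,79,36],"p":5,"tbz":12,"z":3}
After op 8 (replace /kbs/2 75): {"kbs":[30,90,75,84,79,36],"p":5,"tbz":12,"z":3}
After op 9 (replace /kbs 75): {"kbs":75,"p":5,"tbz":12,"z":3}
After op 10 (add /kbs 16): {"kbs":16,"p":5,"tbz":12,"z":3}
After op 11 (replace /p 72): {"kbs":16,"p":72,"tbz":12,"z":3}
After op 12 (replace /p 30): {"kbs":16,"p":30,"tbz":12,"z":3}
After op 13 (replace /p 55): {"kbs":16,"p":55,"tbz":12,"z":3}
After op 14 (add /dw 55): {"dw":55,"kbs":16,"p":55,"tbz":12,"z":3}
After op 15 (add /tum 98): {"dw":55,"kbs":16,"p":55,"tbz":12,"tum":98,"z":3}
After op 16 (remove /dw): {"kbs":16,"p":55,"tbz":12,"tum":98,"z":3}
Value at /kbs: 16

Answer: 16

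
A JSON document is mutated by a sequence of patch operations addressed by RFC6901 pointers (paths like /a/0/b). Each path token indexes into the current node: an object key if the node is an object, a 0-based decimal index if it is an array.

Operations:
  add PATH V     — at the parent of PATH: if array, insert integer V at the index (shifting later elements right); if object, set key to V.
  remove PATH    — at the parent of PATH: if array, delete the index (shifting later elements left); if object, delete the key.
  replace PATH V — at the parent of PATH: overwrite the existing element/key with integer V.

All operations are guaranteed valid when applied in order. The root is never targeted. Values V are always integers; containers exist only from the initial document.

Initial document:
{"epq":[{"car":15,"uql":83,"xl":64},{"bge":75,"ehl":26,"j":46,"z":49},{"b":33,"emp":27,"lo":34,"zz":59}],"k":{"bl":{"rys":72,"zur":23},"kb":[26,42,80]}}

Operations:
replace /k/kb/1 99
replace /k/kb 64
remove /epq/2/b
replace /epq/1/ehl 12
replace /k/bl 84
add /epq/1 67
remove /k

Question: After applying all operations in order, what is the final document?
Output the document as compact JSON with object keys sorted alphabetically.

Answer: {"epq":[{"car":15,"uql":83,"xl":64},67,{"bge":75,"ehl":12,"j":46,"z":49},{"emp":27,"lo":34,"zz":59}]}

Derivation:
After op 1 (replace /k/kb/1 99): {"epq":[{"car":15,"uql":83,"xl":64},{"bge":75,"ehl":26,"j":46,"z":49},{"b":33,"emp":27,"lo":34,"zz":59}],"k":{"bl":{"rys":72,"zur":23},"kb":[26,99,80]}}
After op 2 (replace /k/kb 64): {"epq":[{"car":15,"uql":83,"xl":64},{"bge":75,"ehl":26,"j":46,"z":49},{"b":33,"emp":27,"lo":34,"zz":59}],"k":{"bl":{"rys":72,"zur":23},"kb":64}}
After op 3 (remove /epq/2/b): {"epq":[{"car":15,"uql":83,"xl":64},{"bge":75,"ehl":26,"j":46,"z":49},{"emp":27,"lo":34,"zz":59}],"k":{"bl":{"rys":72,"zur":23},"kb":64}}
After op 4 (replace /epq/1/ehl 12): {"epq":[{"car":15,"uql":83,"xl":64},{"bge":75,"ehl":12,"j":46,"z":49},{"emp":27,"lo":34,"zz":59}],"k":{"bl":{"rys":72,"zur":23},"kb":64}}
After op 5 (replace /k/bl 84): {"epq":[{"car":15,"uql":83,"xl":64},{"bge":75,"ehl":12,"j":46,"z":49},{"emp":27,"lo":34,"zz":59}],"k":{"bl":84,"kb":64}}
After op 6 (add /epq/1 67): {"epq":[{"car":15,"uql":83,"xl":64},67,{"bge":75,"ehl":12,"j":46,"z":49},{"emp":27,"lo":34,"zz":59}],"k":{"bl":84,"kb":64}}
After op 7 (remove /k): {"epq":[{"car":15,"uql":83,"xl":64},67,{"bge":75,"ehl":12,"j":46,"z":49},{"emp":27,"lo":34,"zz":59}]}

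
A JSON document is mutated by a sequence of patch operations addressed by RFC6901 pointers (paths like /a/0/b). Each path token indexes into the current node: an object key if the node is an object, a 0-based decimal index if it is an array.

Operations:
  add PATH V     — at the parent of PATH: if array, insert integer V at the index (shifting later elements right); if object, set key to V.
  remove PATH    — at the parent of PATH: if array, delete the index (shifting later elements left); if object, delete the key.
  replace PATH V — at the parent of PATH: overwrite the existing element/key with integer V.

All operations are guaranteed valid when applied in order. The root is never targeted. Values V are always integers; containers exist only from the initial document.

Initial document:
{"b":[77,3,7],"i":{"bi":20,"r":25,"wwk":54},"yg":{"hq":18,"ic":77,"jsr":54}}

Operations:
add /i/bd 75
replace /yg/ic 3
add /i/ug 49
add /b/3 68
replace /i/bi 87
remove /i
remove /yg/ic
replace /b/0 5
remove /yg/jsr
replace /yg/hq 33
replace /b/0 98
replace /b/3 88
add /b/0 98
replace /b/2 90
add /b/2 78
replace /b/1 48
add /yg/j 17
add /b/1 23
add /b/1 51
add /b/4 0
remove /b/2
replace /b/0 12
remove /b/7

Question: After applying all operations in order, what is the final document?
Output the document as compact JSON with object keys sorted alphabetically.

After op 1 (add /i/bd 75): {"b":[77,3,7],"i":{"bd":75,"bi":20,"r":25,"wwk":54},"yg":{"hq":18,"ic":77,"jsr":54}}
After op 2 (replace /yg/ic 3): {"b":[77,3,7],"i":{"bd":75,"bi":20,"r":25,"wwk":54},"yg":{"hq":18,"ic":3,"jsr":54}}
After op 3 (add /i/ug 49): {"b":[77,3,7],"i":{"bd":75,"bi":20,"r":25,"ug":49,"wwk":54},"yg":{"hq":18,"ic":3,"jsr":54}}
After op 4 (add /b/3 68): {"b":[77,3,7,68],"i":{"bd":75,"bi":20,"r":25,"ug":49,"wwk":54},"yg":{"hq":18,"ic":3,"jsr":54}}
After op 5 (replace /i/bi 87): {"b":[77,3,7,68],"i":{"bd":75,"bi":87,"r":25,"ug":49,"wwk":54},"yg":{"hq":18,"ic":3,"jsr":54}}
After op 6 (remove /i): {"b":[77,3,7,68],"yg":{"hq":18,"ic":3,"jsr":54}}
After op 7 (remove /yg/ic): {"b":[77,3,7,68],"yg":{"hq":18,"jsr":54}}
After op 8 (replace /b/0 5): {"b":[5,3,7,68],"yg":{"hq":18,"jsr":54}}
After op 9 (remove /yg/jsr): {"b":[5,3,7,68],"yg":{"hq":18}}
After op 10 (replace /yg/hq 33): {"b":[5,3,7,68],"yg":{"hq":33}}
After op 11 (replace /b/0 98): {"b":[98,3,7,68],"yg":{"hq":33}}
After op 12 (replace /b/3 88): {"b":[98,3,7,88],"yg":{"hq":33}}
After op 13 (add /b/0 98): {"b":[98,98,3,7,88],"yg":{"hq":33}}
After op 14 (replace /b/2 90): {"b":[98,98,90,7,88],"yg":{"hq":33}}
After op 15 (add /b/2 78): {"b":[98,98,78,90,7,88],"yg":{"hq":33}}
After op 16 (replace /b/1 48): {"b":[98,48,78,90,7,88],"yg":{"hq":33}}
After op 17 (add /yg/j 17): {"b":[98,48,78,90,7,88],"yg":{"hq":33,"j":17}}
After op 18 (add /b/1 23): {"b":[98,23,48,78,90,7,88],"yg":{"hq":33,"j":17}}
After op 19 (add /b/1 51): {"b":[98,51,23,48,78,90,7,88],"yg":{"hq":33,"j":17}}
After op 20 (add /b/4 0): {"b":[98,51,23,48,0,78,90,7,88],"yg":{"hq":33,"j":17}}
After op 21 (remove /b/2): {"b":[98,51,48,0,78,90,7,88],"yg":{"hq":33,"j":17}}
After op 22 (replace /b/0 12): {"b":[12,51,48,0,78,90,7,88],"yg":{"hq":33,"j":17}}
After op 23 (remove /b/7): {"b":[12,51,48,0,78,90,7],"yg":{"hq":33,"j":17}}

Answer: {"b":[12,51,48,0,78,90,7],"yg":{"hq":33,"j":17}}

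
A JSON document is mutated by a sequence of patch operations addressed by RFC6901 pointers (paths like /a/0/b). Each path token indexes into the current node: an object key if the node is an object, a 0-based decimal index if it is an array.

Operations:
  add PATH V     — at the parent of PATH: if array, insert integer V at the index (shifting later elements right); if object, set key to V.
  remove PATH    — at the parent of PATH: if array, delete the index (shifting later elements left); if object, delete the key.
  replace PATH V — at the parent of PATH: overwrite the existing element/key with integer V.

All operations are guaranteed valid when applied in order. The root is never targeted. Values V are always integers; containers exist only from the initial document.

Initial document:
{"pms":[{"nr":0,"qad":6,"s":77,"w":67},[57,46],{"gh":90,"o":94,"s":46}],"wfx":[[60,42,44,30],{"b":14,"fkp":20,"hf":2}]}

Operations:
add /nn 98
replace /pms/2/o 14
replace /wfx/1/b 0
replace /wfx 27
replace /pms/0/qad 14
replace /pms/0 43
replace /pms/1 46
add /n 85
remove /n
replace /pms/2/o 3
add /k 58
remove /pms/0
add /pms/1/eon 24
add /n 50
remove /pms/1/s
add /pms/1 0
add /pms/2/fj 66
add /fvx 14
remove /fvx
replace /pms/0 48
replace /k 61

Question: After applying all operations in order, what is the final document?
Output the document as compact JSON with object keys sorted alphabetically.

Answer: {"k":61,"n":50,"nn":98,"pms":[48,0,{"eon":24,"fj":66,"gh":90,"o":3}],"wfx":27}

Derivation:
After op 1 (add /nn 98): {"nn":98,"pms":[{"nr":0,"qad":6,"s":77,"w":67},[57,46],{"gh":90,"o":94,"s":46}],"wfx":[[60,42,44,30],{"b":14,"fkp":20,"hf":2}]}
After op 2 (replace /pms/2/o 14): {"nn":98,"pms":[{"nr":0,"qad":6,"s":77,"w":67},[57,46],{"gh":90,"o":14,"s":46}],"wfx":[[60,42,44,30],{"b":14,"fkp":20,"hf":2}]}
After op 3 (replace /wfx/1/b 0): {"nn":98,"pms":[{"nr":0,"qad":6,"s":77,"w":67},[57,46],{"gh":90,"o":14,"s":46}],"wfx":[[60,42,44,30],{"b":0,"fkp":20,"hf":2}]}
After op 4 (replace /wfx 27): {"nn":98,"pms":[{"nr":0,"qad":6,"s":77,"w":67},[57,46],{"gh":90,"o":14,"s":46}],"wfx":27}
After op 5 (replace /pms/0/qad 14): {"nn":98,"pms":[{"nr":0,"qad":14,"s":77,"w":67},[57,46],{"gh":90,"o":14,"s":46}],"wfx":27}
After op 6 (replace /pms/0 43): {"nn":98,"pms":[43,[57,46],{"gh":90,"o":14,"s":46}],"wfx":27}
After op 7 (replace /pms/1 46): {"nn":98,"pms":[43,46,{"gh":90,"o":14,"s":46}],"wfx":27}
After op 8 (add /n 85): {"n":85,"nn":98,"pms":[43,46,{"gh":90,"o":14,"s":46}],"wfx":27}
After op 9 (remove /n): {"nn":98,"pms":[43,46,{"gh":90,"o":14,"s":46}],"wfx":27}
After op 10 (replace /pms/2/o 3): {"nn":98,"pms":[43,46,{"gh":90,"o":3,"s":46}],"wfx":27}
After op 11 (add /k 58): {"k":58,"nn":98,"pms":[43,46,{"gh":90,"o":3,"s":46}],"wfx":27}
After op 12 (remove /pms/0): {"k":58,"nn":98,"pms":[46,{"gh":90,"o":3,"s":46}],"wfx":27}
After op 13 (add /pms/1/eon 24): {"k":58,"nn":98,"pms":[46,{"eon":24,"gh":90,"o":3,"s":46}],"wfx":27}
After op 14 (add /n 50): {"k":58,"n":50,"nn":98,"pms":[46,{"eon":24,"gh":90,"o":3,"s":46}],"wfx":27}
After op 15 (remove /pms/1/s): {"k":58,"n":50,"nn":98,"pms":[46,{"eon":24,"gh":90,"o":3}],"wfx":27}
After op 16 (add /pms/1 0): {"k":58,"n":50,"nn":98,"pms":[46,0,{"eon":24,"gh":90,"o":3}],"wfx":27}
After op 17 (add /pms/2/fj 66): {"k":58,"n":50,"nn":98,"pms":[46,0,{"eon":24,"fj":66,"gh":90,"o":3}],"wfx":27}
After op 18 (add /fvx 14): {"fvx":14,"k":58,"n":50,"nn":98,"pms":[46,0,{"eon":24,"fj":66,"gh":90,"o":3}],"wfx":27}
After op 19 (remove /fvx): {"k":58,"n":50,"nn":98,"pms":[46,0,{"eon":24,"fj":66,"gh":90,"o":3}],"wfx":27}
After op 20 (replace /pms/0 48): {"k":58,"n":50,"nn":98,"pms":[48,0,{"eon":24,"fj":66,"gh":90,"o":3}],"wfx":27}
After op 21 (replace /k 61): {"k":61,"n":50,"nn":98,"pms":[48,0,{"eon":24,"fj":66,"gh":90,"o":3}],"wfx":27}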